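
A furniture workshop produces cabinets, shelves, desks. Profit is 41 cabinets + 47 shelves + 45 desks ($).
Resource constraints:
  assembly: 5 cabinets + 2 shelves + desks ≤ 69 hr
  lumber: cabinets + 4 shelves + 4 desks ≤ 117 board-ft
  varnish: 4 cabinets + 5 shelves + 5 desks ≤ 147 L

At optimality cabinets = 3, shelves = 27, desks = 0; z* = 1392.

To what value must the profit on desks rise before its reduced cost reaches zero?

46

Check each constraint at x*: assembly 69/69 (tight); lumber 111/117 (slack 6); varnish 147/147 (tight).
Slack constraints have shadow price 0 (complementary slackness).
Dual feasibility on the basic columns requires 5·y_assembly + 4·y_varnish = 41, 2·y_assembly + 5·y_varnish = 47.
Solving: y_assembly = 1, y_varnish = 9.
desks enters the basis when its profit ≥ yᵀa₃ = 1·1 + 9·5 = 46.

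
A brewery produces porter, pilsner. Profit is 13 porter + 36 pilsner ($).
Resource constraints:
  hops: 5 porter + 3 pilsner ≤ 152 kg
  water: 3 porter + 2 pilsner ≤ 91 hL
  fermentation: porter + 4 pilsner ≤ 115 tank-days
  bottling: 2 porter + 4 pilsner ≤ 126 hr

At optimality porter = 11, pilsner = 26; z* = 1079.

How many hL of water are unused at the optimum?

water used = 3·11 + 2·26 = 85; slack = 91 − 85 = 6.

6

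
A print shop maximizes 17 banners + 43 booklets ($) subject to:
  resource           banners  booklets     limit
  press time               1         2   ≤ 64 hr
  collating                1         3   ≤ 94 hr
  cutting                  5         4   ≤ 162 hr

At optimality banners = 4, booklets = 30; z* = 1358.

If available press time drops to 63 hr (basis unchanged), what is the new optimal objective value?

At the optimum: press time uses 64 of 64 (binding); collating uses 94 of 94 (binding); cutting uses 140 of 162 (slack = 22).
Since cutting is not tight, its dual is 0.
Dual feasibility on the basic columns requires 1·y_press time + 1·y_collating = 17, 2·y_press time + 3·y_collating = 43.
→ y_press time = 8 and y_collating = 9.
Δz = y_press time·Δb = 8 × (-1) = -8, so new z* = 1358 − 8 = 1350.

1350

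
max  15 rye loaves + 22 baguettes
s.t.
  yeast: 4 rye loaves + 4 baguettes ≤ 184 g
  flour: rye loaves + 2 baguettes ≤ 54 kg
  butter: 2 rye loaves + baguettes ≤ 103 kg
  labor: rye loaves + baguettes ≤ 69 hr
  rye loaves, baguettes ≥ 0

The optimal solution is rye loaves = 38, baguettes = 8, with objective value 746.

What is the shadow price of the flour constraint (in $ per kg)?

Binding: yeast and flour. Non-binding: butter (19 unused), labor (23 unused).
By complementary slackness, y = 0 for the non-binding constraints.
The binding rows give the dual system: 4·y_yeast + 1·y_flour = 15 and 4·y_yeast + 2·y_flour = 22.
→ y_yeast = 2 and y_flour = 7.
Shadow price of flour = 7.

7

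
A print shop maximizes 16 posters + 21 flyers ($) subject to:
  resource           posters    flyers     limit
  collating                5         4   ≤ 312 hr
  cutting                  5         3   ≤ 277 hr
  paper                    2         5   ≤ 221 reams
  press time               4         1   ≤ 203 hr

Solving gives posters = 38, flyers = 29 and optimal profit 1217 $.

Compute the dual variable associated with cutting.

Check each constraint at x*: collating 306/312 (slack 6); cutting 277/277 (tight); paper 221/221 (tight); press time 181/203 (slack 22).
By complementary slackness, y = 0 for the non-binding constraints.
Dual feasibility on the basic columns requires 5·y_cutting + 2·y_paper = 16, 3·y_cutting + 5·y_paper = 21.
→ y_cutting = 2 and y_paper = 3.
Shadow price of cutting = 2.

2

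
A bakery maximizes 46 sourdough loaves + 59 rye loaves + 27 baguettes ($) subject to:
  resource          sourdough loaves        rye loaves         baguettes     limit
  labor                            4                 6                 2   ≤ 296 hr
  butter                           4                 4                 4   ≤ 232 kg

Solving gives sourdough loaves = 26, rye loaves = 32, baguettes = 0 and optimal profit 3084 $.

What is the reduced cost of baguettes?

-6

Check each constraint at x*: labor 296/296 (tight); butter 232/232 (tight).
From A_Bᵀ y = c: 4·y_labor + 4·y_butter = 46; 6·y_labor + 4·y_butter = 59.
Solving: y_labor = 6.5, y_butter = 5.
Reduced cost of baguettes: c₃ − yᵀa₃ = 27 − (6.5·2 + 5·4) = 27 − 33 = -6.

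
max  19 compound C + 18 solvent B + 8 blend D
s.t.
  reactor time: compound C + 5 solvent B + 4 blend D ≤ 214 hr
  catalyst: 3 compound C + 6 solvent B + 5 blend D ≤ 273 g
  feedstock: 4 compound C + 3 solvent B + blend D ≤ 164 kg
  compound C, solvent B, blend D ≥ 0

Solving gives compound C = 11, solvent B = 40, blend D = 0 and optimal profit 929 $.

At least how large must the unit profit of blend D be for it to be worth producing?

9

At the optimum: reactor time uses 211 of 214 (slack = 3); catalyst uses 273 of 273 (binding); feedstock uses 164 of 164 (binding).
Since reactor time is not tight, its dual is 0.
Dual feasibility on the basic columns requires 3·y_catalyst + 4·y_feedstock = 19, 6·y_catalyst + 3·y_feedstock = 18.
→ y_catalyst = 1 and y_feedstock = 4.
blend D enters the basis when its profit ≥ yᵀa₃ = 1·5 + 4·1 = 9.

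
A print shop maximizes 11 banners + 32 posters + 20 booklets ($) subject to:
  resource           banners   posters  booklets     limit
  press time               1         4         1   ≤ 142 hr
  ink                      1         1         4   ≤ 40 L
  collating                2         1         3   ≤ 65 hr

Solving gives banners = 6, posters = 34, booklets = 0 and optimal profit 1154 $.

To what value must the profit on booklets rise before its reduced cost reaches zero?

At the optimum: press time uses 142 of 142 (binding); ink uses 40 of 40 (binding); collating uses 46 of 65 (slack = 19).
Slack constraints have shadow price 0 (complementary slackness).
Dual feasibility on the basic columns requires 1·y_press time + 1·y_ink = 11, 4·y_press time + 1·y_ink = 32.
→ y_press time = 7 and y_ink = 4.
booklets enters the basis when its profit ≥ yᵀa₃ = 7·1 + 4·4 = 23.

23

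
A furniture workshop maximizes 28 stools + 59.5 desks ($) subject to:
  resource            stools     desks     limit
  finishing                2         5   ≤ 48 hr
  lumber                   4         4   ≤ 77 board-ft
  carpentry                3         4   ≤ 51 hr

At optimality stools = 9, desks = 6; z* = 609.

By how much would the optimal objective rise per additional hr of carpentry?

3

At the optimum: finishing uses 48 of 48 (binding); lumber uses 60 of 77 (slack = 17); carpentry uses 51 of 51 (binding).
Since lumber is not tight, its dual is 0.
Dual feasibility on the basic columns requires 2·y_finishing + 3·y_carpentry = 28, 5·y_finishing + 4·y_carpentry = 59.5.
This yields shadow prices y_finishing = 9.5, y_carpentry = 3.
Shadow price of carpentry = 3.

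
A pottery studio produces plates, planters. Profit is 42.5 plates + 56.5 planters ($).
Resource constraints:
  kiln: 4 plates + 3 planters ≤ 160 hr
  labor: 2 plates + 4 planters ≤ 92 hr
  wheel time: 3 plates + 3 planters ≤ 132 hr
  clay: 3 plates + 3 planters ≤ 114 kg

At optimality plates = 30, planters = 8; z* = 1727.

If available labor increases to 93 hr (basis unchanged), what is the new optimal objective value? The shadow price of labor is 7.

1734

Δb = 1, so new z* = 1727 + (7)·(1) = 1727 + 7 = 1734.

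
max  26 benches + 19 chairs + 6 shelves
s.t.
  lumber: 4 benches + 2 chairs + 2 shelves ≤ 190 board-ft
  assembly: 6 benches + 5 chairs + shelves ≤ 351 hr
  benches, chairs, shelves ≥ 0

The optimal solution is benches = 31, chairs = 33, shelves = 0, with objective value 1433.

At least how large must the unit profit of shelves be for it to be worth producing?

At the optimum: lumber uses 190 of 190 (binding); assembly uses 351 of 351 (binding).
The binding rows give the dual system: 4·y_lumber + 6·y_assembly = 26 and 2·y_lumber + 5·y_assembly = 19.
→ y_lumber = 2 and y_assembly = 3.
shelves enters the basis when its profit ≥ yᵀa₃ = 2·2 + 3·1 = 7.

7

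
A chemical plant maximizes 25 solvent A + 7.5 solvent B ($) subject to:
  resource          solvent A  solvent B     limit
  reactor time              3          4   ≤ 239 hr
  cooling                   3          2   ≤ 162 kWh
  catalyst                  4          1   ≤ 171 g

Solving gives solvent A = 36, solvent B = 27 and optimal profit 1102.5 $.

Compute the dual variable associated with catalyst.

At the optimum: reactor time uses 216 of 239 (slack = 23); cooling uses 162 of 162 (binding); catalyst uses 171 of 171 (binding).
Slack constraints have shadow price 0 (complementary slackness).
The binding rows give the dual system: 3·y_cooling + 4·y_catalyst = 25 and 2·y_cooling + 1·y_catalyst = 7.5.
→ y_cooling = 1 and y_catalyst = 5.5.
Shadow price of catalyst = 5.5.

5.5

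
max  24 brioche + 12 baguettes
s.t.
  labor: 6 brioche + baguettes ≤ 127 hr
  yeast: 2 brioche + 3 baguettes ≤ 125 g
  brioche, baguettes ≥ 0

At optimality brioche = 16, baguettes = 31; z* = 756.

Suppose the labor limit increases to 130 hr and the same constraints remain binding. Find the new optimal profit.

765

At the optimum: labor uses 127 of 127 (binding); yeast uses 125 of 125 (binding).
From A_Bᵀ y = c: 6·y_labor + 2·y_yeast = 24; 1·y_labor + 3·y_yeast = 12.
This yields shadow prices y_labor = 3, y_yeast = 3.
Δz = y_labor·Δb = 3 × (3) = 9, so new z* = 756 + 9 = 765.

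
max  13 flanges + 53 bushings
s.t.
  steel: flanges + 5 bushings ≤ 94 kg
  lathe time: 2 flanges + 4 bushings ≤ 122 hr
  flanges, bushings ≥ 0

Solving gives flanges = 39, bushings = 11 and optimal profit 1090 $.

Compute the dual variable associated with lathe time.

2

Both steel and lathe time are binding at x*.
The binding rows give the dual system: 1·y_steel + 2·y_lathe time = 13 and 5·y_steel + 4·y_lathe time = 53.
→ y_steel = 9 and y_lathe time = 2.
Shadow price of lathe time = 2.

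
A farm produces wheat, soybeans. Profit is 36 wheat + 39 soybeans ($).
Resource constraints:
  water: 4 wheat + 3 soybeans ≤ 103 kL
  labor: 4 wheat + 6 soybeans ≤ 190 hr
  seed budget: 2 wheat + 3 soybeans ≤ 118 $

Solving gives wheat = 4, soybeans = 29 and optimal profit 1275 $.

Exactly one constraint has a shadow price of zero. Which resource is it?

seed budget

water: 103/103 (binding)
labor: 190/190 (binding)
seed budget: 95/118 (slack 23)
By complementary slackness, a constraint with positive slack has shadow price 0 → seed budget.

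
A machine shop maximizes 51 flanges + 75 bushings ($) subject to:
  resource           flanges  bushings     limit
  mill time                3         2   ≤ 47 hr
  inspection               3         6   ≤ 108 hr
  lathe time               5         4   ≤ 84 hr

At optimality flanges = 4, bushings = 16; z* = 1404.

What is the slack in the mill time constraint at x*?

3

mill time used = 3·4 + 2·16 = 44; slack = 47 − 44 = 3.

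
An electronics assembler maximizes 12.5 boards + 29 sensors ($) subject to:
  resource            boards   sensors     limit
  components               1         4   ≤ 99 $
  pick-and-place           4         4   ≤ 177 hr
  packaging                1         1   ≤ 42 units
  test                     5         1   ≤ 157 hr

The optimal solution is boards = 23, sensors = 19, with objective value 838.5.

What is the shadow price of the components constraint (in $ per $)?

5.5

At the optimum: components uses 99 of 99 (binding); pick-and-place uses 168 of 177 (slack = 9); packaging uses 42 of 42 (binding); test uses 134 of 157 (slack = 23).
Slack constraints have shadow price 0 (complementary slackness).
From A_Bᵀ y = c: 1·y_components + 1·y_packaging = 12.5; 4·y_components + 1·y_packaging = 29.
This yields shadow prices y_components = 5.5, y_packaging = 7.
Shadow price of components = 5.5.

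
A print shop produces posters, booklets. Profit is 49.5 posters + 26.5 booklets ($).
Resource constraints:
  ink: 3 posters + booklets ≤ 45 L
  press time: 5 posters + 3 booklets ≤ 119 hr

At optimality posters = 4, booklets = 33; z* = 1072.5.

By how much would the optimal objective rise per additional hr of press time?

7.5

Check each constraint at x*: ink 45/45 (tight); press time 119/119 (tight).
The binding rows give the dual system: 3·y_ink + 5·y_press time = 49.5 and 1·y_ink + 3·y_press time = 26.5.
→ y_ink = 4 and y_press time = 7.5.
Shadow price of press time = 7.5.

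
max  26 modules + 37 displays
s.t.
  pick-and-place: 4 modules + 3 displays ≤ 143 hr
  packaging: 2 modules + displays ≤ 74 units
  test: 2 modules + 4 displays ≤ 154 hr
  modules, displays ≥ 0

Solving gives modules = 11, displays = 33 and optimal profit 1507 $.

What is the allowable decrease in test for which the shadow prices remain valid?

82.5

Binding constraints: pick-and-place, test. The basis is B = [[4,3],[2,4]] with det 10.
Per unit decrease in test, x* moves by d = (0.3, -0.4).
The basis stays optimal until displays reaches 0; allowable decrease = 82.5 hr.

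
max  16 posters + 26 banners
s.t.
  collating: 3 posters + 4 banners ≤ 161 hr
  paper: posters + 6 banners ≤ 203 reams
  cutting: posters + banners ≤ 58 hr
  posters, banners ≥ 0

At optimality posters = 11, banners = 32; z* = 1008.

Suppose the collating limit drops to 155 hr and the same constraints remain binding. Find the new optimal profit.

At the optimum: collating uses 161 of 161 (binding); paper uses 203 of 203 (binding); cutting uses 43 of 58 (slack = 15).
By complementary slackness, y = 0 for the non-binding constraint.
Dual feasibility on the basic columns requires 3·y_collating + 1·y_paper = 16, 4·y_collating + 6·y_paper = 26.
→ y_collating = 5 and y_paper = 1.
Δz = y_collating·Δb = 5 × (-6) = -30, so new z* = 1008 − 30 = 978.

978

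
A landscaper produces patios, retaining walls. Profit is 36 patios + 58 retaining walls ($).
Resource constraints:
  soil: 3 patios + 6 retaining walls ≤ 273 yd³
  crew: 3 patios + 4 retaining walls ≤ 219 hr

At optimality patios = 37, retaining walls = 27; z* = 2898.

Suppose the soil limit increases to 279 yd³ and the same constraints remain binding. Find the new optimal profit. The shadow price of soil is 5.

Δb = 6, so new z* = 2898 + (5)·(6) = 2898 + 30 = 2928.

2928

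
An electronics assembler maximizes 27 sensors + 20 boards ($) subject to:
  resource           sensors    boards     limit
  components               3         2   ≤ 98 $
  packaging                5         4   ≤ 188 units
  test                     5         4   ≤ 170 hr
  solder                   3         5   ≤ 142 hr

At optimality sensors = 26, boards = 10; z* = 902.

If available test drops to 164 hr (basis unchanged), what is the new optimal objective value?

884

At the optimum: components uses 98 of 98 (binding); packaging uses 170 of 188 (slack = 18); test uses 170 of 170 (binding); solder uses 128 of 142 (slack = 14).
By complementary slackness, y = 0 for the non-binding constraints.
The binding rows give the dual system: 3·y_components + 5·y_test = 27 and 2·y_components + 4·y_test = 20.
Solving: y_components = 4, y_test = 3.
Δz = y_test·Δb = 3 × (-6) = -18, so new z* = 902 − 18 = 884.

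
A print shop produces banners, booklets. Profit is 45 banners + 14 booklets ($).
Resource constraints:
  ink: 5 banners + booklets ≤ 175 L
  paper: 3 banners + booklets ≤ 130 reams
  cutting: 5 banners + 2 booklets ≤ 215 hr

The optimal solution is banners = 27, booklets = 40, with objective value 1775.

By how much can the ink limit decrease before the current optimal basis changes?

67.5

Binding constraints: ink, cutting. The basis is B = [[5,1],[5,2]] with det 5.
Per unit decrease in ink, x* moves by d = (-0.4, 1).
The basis stays optimal until banners reaches 0; allowable decrease = 67.5 L.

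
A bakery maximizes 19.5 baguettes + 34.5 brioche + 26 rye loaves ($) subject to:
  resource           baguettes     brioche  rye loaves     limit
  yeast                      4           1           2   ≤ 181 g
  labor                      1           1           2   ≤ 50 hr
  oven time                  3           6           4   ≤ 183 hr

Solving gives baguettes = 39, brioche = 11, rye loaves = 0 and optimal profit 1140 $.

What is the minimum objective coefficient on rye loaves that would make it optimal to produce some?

Binding: labor and oven time. Non-binding: yeast (14 unused).
Since yeast is not tight, its dual is 0.
From A_Bᵀ y = c: 1·y_labor + 3·y_oven time = 19.5; 1·y_labor + 6·y_oven time = 34.5.
→ y_labor = 4.5 and y_oven time = 5.
rye loaves enters the basis when its profit ≥ yᵀa₃ = 4.5·2 + 5·4 = 29.

29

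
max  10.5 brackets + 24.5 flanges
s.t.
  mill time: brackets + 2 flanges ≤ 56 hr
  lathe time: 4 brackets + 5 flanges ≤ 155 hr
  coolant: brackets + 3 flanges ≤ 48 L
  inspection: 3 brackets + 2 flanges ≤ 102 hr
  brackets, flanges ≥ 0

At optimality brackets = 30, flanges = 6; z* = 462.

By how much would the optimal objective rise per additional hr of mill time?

Check each constraint at x*: mill time 42/56 (slack 14); lathe time 150/155 (slack 5); coolant 48/48 (tight); inspection 102/102 (tight).
Since mill time, lathe time are not tight, their duals are 0.
Dual feasibility on the basic columns requires 1·y_coolant + 3·y_inspection = 10.5, 3·y_coolant + 2·y_inspection = 24.5.
→ y_coolant = 7.5 and y_inspection = 1.
Shadow price of mill time = 0.

0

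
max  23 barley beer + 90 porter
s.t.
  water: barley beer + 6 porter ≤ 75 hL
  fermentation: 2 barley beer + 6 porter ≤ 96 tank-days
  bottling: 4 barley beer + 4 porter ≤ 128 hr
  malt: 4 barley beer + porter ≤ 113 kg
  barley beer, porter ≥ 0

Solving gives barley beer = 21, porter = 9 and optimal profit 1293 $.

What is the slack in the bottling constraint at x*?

bottling used = 4·21 + 4·9 = 120; slack = 128 − 120 = 8.

8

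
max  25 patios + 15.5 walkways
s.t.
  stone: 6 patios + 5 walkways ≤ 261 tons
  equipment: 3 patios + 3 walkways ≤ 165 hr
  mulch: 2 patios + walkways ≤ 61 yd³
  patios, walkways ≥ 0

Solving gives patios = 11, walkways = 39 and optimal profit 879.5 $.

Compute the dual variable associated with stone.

1.5

Binding: stone and mulch. Non-binding: equipment (15 unused).
By complementary slackness, y = 0 for the non-binding constraint.
From A_Bᵀ y = c: 6·y_stone + 2·y_mulch = 25; 5·y_stone + 1·y_mulch = 15.5.
Solving: y_stone = 1.5, y_mulch = 8.
Shadow price of stone = 1.5.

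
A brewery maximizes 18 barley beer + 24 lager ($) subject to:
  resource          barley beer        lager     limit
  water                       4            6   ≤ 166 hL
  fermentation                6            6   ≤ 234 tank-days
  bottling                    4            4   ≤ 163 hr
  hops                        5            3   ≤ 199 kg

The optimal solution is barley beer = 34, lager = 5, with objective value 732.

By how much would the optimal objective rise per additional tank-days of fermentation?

Binding: water and fermentation. Non-binding: bottling (7 unused), hops (14 unused).
Since bottling, hops are not tight, their duals are 0.
Dual feasibility on the basic columns requires 4·y_water + 6·y_fermentation = 18, 6·y_water + 6·y_fermentation = 24.
This yields shadow prices y_water = 3, y_fermentation = 1.
Shadow price of fermentation = 1.

1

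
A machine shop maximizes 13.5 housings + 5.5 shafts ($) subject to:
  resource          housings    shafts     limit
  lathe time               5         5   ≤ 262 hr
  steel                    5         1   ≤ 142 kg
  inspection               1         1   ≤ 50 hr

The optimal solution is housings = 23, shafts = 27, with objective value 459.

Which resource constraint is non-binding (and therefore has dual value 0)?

lathe time

lathe time: 250/262 (slack 12)
steel: 142/142 (binding)
inspection: 50/50 (binding)
By complementary slackness, a constraint with positive slack has shadow price 0 → lathe time.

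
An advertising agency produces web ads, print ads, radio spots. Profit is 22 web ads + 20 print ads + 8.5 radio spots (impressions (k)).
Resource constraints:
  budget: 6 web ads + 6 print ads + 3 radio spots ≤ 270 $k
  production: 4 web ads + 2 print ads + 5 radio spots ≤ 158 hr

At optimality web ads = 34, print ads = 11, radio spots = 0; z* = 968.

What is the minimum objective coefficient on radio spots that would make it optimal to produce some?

14

At the optimum: budget uses 270 of 270 (binding); production uses 158 of 158 (binding).
Dual feasibility on the basic columns requires 6·y_budget + 4·y_production = 22, 6·y_budget + 2·y_production = 20.
→ y_budget = 3 and y_production = 1.
radio spots enters the basis when its profit ≥ yᵀa₃ = 3·3 + 1·5 = 14.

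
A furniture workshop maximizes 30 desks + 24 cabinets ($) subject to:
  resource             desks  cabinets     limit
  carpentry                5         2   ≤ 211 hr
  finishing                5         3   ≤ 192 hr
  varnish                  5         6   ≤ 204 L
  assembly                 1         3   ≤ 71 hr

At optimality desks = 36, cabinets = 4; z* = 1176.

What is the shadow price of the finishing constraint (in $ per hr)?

Check each constraint at x*: carpentry 188/211 (slack 23); finishing 192/192 (tight); varnish 204/204 (tight); assembly 48/71 (slack 23).
By complementary slackness, y = 0 for the non-binding constraints.
From A_Bᵀ y = c: 5·y_finishing + 5·y_varnish = 30; 3·y_finishing + 6·y_varnish = 24.
Solving: y_finishing = 4, y_varnish = 2.
Shadow price of finishing = 4.

4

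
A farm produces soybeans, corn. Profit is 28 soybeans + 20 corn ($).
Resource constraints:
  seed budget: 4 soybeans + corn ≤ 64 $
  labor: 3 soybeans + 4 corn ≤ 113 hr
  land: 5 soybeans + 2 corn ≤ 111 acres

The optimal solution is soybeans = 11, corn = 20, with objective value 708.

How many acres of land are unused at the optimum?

16

land used = 5·11 + 2·20 = 95; slack = 111 − 95 = 16.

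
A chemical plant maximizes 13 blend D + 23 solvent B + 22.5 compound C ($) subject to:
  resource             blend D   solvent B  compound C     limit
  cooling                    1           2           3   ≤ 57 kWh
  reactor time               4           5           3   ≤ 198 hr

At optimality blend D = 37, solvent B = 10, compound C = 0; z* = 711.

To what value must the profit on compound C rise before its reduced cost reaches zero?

30

At the optimum: cooling uses 57 of 57 (binding); reactor time uses 198 of 198 (binding).
From A_Bᵀ y = c: 1·y_cooling + 4·y_reactor time = 13; 2·y_cooling + 5·y_reactor time = 23.
Solving: y_cooling = 9, y_reactor time = 1.
compound C enters the basis when its profit ≥ yᵀa₃ = 9·3 + 1·3 = 30.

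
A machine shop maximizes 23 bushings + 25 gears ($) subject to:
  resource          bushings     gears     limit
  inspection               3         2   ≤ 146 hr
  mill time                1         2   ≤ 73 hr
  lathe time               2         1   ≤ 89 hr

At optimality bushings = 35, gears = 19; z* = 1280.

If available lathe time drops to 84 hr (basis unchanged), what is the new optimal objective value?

Check each constraint at x*: inspection 143/146 (slack 3); mill time 73/73 (tight); lathe time 89/89 (tight).
Slack constraints have shadow price 0 (complementary slackness).
The binding rows give the dual system: 1·y_mill time + 2·y_lathe time = 23 and 2·y_mill time + 1·y_lathe time = 25.
This yields shadow prices y_mill time = 9, y_lathe time = 7.
Δz = y_lathe time·Δb = 7 × (-5) = -35, so new z* = 1280 − 35 = 1245.

1245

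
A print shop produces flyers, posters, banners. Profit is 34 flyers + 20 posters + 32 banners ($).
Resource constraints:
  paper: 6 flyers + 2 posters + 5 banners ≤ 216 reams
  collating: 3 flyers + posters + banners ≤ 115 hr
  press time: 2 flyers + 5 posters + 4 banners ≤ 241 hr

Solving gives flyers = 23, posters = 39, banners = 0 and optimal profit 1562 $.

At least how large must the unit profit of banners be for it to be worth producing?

33

Binding: paper and press time. Non-binding: collating (7 unused).
Slack constraints have shadow price 0 (complementary slackness).
From A_Bᵀ y = c: 6·y_paper + 2·y_press time = 34; 2·y_paper + 5·y_press time = 20.
This yields shadow prices y_paper = 5, y_press time = 2.
banners enters the basis when its profit ≥ yᵀa₃ = 5·5 + 2·4 = 33.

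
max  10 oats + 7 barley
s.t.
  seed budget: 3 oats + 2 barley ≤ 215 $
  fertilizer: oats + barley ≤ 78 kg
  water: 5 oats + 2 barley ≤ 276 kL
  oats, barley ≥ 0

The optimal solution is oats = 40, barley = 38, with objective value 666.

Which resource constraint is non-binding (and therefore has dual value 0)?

seed budget: 196/215 (slack 19)
fertilizer: 78/78 (binding)
water: 276/276 (binding)
By complementary slackness, a constraint with positive slack has shadow price 0 → seed budget.

seed budget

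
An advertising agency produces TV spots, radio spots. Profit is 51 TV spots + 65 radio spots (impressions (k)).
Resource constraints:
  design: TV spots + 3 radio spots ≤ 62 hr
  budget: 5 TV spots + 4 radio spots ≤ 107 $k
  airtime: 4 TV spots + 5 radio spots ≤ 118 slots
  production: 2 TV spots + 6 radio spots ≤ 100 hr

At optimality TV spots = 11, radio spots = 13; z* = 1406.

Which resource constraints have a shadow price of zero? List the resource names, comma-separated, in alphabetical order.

airtime, design

design: 50/62 (slack 12)
budget: 107/107 (binding)
airtime: 109/118 (slack 9)
production: 100/100 (binding)
By complementary slackness, a constraint with positive slack has shadow price 0 → airtime, design.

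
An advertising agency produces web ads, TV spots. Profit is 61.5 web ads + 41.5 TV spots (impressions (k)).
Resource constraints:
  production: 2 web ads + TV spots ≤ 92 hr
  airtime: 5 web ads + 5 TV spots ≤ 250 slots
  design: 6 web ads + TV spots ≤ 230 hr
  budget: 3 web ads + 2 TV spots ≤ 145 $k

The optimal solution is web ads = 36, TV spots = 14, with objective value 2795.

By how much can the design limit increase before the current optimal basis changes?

30

Binding constraints: airtime, design. The basis is B = [[5,5],[6,1]] with det -25.
Per unit increase in design, x* moves by d = (0.2, -0.2).
The basis stays optimal until production becomes binding; allowable increase = 30 hr.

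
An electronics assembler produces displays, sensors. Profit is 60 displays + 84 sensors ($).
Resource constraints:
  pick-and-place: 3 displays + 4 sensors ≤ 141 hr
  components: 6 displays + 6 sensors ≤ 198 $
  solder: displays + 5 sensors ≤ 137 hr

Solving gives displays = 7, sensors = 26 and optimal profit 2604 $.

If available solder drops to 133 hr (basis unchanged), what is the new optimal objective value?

2580

At the optimum: pick-and-place uses 125 of 141 (slack = 16); components uses 198 of 198 (binding); solder uses 137 of 137 (binding).
Slack constraints have shadow price 0 (complementary slackness).
The binding rows give the dual system: 6·y_components + 1·y_solder = 60 and 6·y_components + 5·y_solder = 84.
Solving: y_components = 9, y_solder = 6.
Δz = y_solder·Δb = 6 × (-4) = -24, so new z* = 2604 − 24 = 2580.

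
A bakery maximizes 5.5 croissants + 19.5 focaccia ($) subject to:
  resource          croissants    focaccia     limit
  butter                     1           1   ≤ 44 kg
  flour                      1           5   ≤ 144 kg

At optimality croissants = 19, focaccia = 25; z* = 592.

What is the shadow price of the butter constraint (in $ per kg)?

At the optimum: butter uses 44 of 44 (binding); flour uses 144 of 144 (binding).
Dual feasibility on the basic columns requires 1·y_butter + 1·y_flour = 5.5, 1·y_butter + 5·y_flour = 19.5.
This yields shadow prices y_butter = 2, y_flour = 3.5.
Shadow price of butter = 2.

2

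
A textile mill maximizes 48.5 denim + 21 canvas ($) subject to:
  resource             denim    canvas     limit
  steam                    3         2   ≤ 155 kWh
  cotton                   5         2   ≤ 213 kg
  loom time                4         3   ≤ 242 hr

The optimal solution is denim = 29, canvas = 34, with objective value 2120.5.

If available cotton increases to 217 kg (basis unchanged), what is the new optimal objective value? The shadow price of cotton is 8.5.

2154.5

Δb = 4, so new z* = 2120.5 + (8.5)·(4) = 2120.5 + 34 = 2154.5.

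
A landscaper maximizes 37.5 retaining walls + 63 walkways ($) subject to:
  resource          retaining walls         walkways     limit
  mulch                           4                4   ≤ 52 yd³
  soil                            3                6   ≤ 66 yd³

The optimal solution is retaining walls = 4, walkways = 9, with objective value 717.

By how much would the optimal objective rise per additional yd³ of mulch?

3

Both mulch and soil are binding at x*.
Dual feasibility on the basic columns requires 4·y_mulch + 3·y_soil = 37.5, 4·y_mulch + 6·y_soil = 63.
→ y_mulch = 3 and y_soil = 8.5.
Shadow price of mulch = 3.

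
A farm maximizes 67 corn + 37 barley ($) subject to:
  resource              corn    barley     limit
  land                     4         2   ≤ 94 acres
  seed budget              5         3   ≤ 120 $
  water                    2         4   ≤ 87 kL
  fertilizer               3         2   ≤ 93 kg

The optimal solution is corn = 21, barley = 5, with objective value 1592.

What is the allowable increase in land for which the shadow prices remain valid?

2

Binding constraints: land, seed budget. The basis is B = [[4,2],[5,3]] with det 2.
Per unit increase in land, x* moves by d = (1.5, -2.5).
The basis stays optimal until barley reaches 0; allowable increase = 2 acres.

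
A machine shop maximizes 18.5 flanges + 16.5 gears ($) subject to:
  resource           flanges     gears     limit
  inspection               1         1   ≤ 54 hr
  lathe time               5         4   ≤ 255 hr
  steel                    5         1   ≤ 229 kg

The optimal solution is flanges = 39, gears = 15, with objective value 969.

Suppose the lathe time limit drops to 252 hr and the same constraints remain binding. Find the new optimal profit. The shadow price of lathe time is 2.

Δb = -3, so new z* = 969 + (2)·(-3) = 969 − 6 = 963.

963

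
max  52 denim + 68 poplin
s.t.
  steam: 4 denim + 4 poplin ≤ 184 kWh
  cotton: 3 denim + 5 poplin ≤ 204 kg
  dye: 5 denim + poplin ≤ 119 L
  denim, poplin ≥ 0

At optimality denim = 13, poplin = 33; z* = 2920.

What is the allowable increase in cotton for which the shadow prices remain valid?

26

Binding constraints: steam, cotton. The basis is B = [[4,4],[3,5]] with det 8.
Per unit increase in cotton, x* moves by d = (-0.5, 0.5).
The basis stays optimal until denim reaches 0; allowable increase = 26 kg.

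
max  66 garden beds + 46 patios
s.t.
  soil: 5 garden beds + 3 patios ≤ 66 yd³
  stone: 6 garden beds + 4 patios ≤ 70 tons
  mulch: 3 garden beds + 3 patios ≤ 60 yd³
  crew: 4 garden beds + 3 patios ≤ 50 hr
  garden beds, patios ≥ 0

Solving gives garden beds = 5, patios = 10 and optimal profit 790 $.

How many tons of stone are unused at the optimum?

0

stone used = 6·5 + 4·10 = 70; slack = 70 − 70 = 0.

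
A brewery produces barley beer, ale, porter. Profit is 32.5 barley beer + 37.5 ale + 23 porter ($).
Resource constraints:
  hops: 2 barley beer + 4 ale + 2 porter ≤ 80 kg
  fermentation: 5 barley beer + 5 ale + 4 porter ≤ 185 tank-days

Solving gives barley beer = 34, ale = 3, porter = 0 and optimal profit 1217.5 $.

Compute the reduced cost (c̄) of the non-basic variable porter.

-4

At the optimum: hops uses 80 of 80 (binding); fermentation uses 185 of 185 (binding).
The binding rows give the dual system: 2·y_hops + 5·y_fermentation = 32.5 and 4·y_hops + 5·y_fermentation = 37.5.
Solving: y_hops = 2.5, y_fermentation = 5.5.
Reduced cost of porter: c₃ − yᵀa₃ = 23 − (2.5·2 + 5.5·4) = 23 − 27 = -4.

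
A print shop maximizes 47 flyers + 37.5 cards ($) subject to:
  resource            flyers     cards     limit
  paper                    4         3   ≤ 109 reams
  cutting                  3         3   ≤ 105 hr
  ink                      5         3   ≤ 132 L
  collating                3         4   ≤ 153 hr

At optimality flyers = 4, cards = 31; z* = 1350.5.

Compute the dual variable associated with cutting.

At the optimum: paper uses 109 of 109 (binding); cutting uses 105 of 105 (binding); ink uses 113 of 132 (slack = 19); collating uses 136 of 153 (slack = 17).
Slack constraints have shadow price 0 (complementary slackness).
Dual feasibility on the basic columns requires 4·y_paper + 3·y_cutting = 47, 3·y_paper + 3·y_cutting = 37.5.
This yields shadow prices y_paper = 9.5, y_cutting = 3.
Shadow price of cutting = 3.

3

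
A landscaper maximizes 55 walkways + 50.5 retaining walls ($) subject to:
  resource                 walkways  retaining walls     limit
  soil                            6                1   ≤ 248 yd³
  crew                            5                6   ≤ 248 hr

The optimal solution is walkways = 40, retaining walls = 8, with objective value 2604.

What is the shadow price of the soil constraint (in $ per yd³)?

2.5

Both soil and crew are binding at x*.
Dual feasibility on the basic columns requires 6·y_soil + 5·y_crew = 55, 1·y_soil + 6·y_crew = 50.5.
→ y_soil = 2.5 and y_crew = 8.
Shadow price of soil = 2.5.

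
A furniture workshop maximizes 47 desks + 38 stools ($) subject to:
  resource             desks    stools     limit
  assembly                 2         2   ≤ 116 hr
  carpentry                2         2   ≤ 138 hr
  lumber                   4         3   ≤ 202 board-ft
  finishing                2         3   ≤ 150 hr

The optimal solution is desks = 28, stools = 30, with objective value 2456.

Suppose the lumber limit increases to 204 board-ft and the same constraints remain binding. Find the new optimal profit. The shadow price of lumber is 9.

2474

Δb = 2, so new z* = 2456 + (9)·(2) = 2456 + 18 = 2474.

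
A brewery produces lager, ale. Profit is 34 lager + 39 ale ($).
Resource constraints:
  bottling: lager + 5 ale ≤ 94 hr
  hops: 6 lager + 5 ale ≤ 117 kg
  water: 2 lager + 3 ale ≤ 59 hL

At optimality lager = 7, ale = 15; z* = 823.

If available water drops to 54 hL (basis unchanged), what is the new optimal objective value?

783

At the optimum: bottling uses 82 of 94 (slack = 12); hops uses 117 of 117 (binding); water uses 59 of 59 (binding).
Slack constraints have shadow price 0 (complementary slackness).
Dual feasibility on the basic columns requires 6·y_hops + 2·y_water = 34, 5·y_hops + 3·y_water = 39.
This yields shadow prices y_hops = 3, y_water = 8.
Δz = y_water·Δb = 8 × (-5) = -40, so new z* = 823 − 40 = 783.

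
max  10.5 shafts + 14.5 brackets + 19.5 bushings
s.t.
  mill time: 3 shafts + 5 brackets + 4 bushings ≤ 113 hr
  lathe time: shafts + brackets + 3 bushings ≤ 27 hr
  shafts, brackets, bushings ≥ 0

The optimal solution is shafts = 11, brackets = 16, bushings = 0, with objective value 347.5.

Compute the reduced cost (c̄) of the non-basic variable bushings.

-2

Both mill time and lathe time are binding at x*.
Dual feasibility on the basic columns requires 3·y_mill time + 1·y_lathe time = 10.5, 5·y_mill time + 1·y_lathe time = 14.5.
Solving: y_mill time = 2, y_lathe time = 4.5.
Reduced cost of bushings: c₃ − yᵀa₃ = 19.5 − (2·4 + 4.5·3) = 19.5 − 21.5 = -2.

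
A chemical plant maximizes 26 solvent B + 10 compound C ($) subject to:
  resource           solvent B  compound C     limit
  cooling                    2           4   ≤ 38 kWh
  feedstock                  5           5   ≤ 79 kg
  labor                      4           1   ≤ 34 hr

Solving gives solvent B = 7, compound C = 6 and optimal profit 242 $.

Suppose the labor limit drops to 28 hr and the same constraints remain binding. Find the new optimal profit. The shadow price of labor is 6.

206

Δb = -6, so new z* = 242 + (6)·(-6) = 242 − 36 = 206.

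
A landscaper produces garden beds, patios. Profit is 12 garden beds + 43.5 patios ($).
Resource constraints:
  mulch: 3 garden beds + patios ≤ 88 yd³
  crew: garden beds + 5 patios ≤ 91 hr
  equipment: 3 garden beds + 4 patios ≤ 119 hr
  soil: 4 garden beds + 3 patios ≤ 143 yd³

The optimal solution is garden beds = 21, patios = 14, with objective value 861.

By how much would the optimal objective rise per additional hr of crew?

Binding: crew and equipment. Non-binding: mulch (11 unused), soil (17 unused).
Since mulch, soil are not tight, their duals are 0.
The binding rows give the dual system: 1·y_crew + 3·y_equipment = 12 and 5·y_crew + 4·y_equipment = 43.5.
Solving: y_crew = 7.5, y_equipment = 1.5.
Shadow price of crew = 7.5.

7.5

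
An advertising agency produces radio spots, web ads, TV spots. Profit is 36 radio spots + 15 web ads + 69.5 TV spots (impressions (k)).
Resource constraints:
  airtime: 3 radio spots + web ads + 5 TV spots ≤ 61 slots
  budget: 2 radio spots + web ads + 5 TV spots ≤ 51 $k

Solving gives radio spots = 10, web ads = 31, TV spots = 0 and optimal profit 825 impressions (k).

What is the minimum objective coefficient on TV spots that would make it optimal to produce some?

75

Both airtime and budget are binding at x*.
Dual feasibility on the basic columns requires 3·y_airtime + 2·y_budget = 36, 1·y_airtime + 1·y_budget = 15.
This yields shadow prices y_airtime = 6, y_budget = 9.
TV spots enters the basis when its profit ≥ yᵀa₃ = 6·5 + 9·5 = 75.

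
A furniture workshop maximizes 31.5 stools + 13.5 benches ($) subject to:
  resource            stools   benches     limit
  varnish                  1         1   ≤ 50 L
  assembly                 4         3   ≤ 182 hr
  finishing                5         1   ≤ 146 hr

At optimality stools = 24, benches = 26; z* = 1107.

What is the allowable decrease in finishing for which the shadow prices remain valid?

Binding constraints: varnish, finishing. The basis is B = [[1,1],[5,1]] with det -4.
Per unit decrease in finishing, x* moves by d = (-0.25, 0.25).
The basis stays optimal until stools reaches 0; allowable decrease = 96 hr.

96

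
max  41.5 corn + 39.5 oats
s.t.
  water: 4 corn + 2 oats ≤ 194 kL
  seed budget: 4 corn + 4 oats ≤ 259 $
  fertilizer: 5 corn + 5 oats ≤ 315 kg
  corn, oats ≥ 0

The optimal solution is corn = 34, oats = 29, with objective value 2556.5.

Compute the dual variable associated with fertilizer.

Check each constraint at x*: water 194/194 (tight); seed budget 252/259 (slack 7); fertilizer 315/315 (tight).
Since seed budget is not tight, its dual is 0.
The binding rows give the dual system: 4·y_water + 5·y_fertilizer = 41.5 and 2·y_water + 5·y_fertilizer = 39.5.
→ y_water = 1 and y_fertilizer = 7.5.
Shadow price of fertilizer = 7.5.

7.5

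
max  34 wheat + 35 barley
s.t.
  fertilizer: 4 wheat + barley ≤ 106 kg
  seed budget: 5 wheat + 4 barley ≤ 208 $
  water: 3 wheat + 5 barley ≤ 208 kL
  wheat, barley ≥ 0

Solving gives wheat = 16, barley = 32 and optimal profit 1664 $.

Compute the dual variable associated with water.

3

Check each constraint at x*: fertilizer 96/106 (slack 10); seed budget 208/208 (tight); water 208/208 (tight).
By complementary slackness, y = 0 for the non-binding constraint.
From A_Bᵀ y = c: 5·y_seed budget + 3·y_water = 34; 4·y_seed budget + 5·y_water = 35.
This yields shadow prices y_seed budget = 5, y_water = 3.
Shadow price of water = 3.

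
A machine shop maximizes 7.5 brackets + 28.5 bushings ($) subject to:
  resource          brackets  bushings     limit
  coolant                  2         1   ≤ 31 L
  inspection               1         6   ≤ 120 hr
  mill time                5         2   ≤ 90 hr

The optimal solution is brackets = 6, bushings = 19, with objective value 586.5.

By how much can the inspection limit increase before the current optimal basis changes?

66

Binding constraints: coolant, inspection. The basis is B = [[2,1],[1,6]] with det 11.
Per unit increase in inspection, x* moves by d = (-0.0909, 0.1818).
The basis stays optimal until brackets reaches 0; allowable increase = 66 hr.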